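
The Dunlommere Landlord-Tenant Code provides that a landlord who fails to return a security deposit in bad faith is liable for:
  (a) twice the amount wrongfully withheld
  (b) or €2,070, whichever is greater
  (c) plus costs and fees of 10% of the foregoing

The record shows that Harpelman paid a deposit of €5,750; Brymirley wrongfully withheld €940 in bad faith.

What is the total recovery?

Doubled: 2 × €940 = €1,880
Minimum €2,070: €1,880 is below the minimum → €2,070
Costs and fees: 10% of €2,070 = €207
Total recovery: €2,070 + €207 = €2,277

€2,277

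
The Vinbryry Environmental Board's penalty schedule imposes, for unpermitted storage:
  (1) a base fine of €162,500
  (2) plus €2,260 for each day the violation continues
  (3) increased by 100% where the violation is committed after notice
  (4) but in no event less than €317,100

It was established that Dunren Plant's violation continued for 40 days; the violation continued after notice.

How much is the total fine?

€505,800

Per-day component: 40 × €2,260 = €90,400
Base plus per-day: €162,500 + €90,400 = €252,900
Enhancement: 100% of €252,900 = €252,900
Enhanced fine: €252,900 + €252,900 = €505,800
Minimum €317,100: €505,800 meets the minimum, no increase.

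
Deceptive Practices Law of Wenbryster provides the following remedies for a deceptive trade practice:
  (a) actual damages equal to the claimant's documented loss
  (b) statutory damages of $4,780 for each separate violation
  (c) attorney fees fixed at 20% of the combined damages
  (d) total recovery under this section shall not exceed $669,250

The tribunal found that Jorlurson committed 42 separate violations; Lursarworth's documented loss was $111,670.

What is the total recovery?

$374,916

Statutory damages: 42 × $4,780 = $200,760
Combined damages: $111,670 + $200,760 = $312,430
Attorney fees: 20% of $312,430 = $62,486
Total before cap: $312,430 + $62,486 = $374,916
Cap at $669,250: $374,916 is within the cap, no reduction.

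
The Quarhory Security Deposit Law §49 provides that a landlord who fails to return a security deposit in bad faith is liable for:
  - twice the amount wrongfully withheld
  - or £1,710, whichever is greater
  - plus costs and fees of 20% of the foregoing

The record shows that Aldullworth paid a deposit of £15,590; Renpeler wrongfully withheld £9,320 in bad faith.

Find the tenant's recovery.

Doubled: 2 × £9,320 = £18,640
Minimum £1,710: £18,640 meets the minimum, no increase.
Costs and fees: 20% of £18,640 = £3,728
Total recovery: £18,640 + £3,728 = £22,368

£22,368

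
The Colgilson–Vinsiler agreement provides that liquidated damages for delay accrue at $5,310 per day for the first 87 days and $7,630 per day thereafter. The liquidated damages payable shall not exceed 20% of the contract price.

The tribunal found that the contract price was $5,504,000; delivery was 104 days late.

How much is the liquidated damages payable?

Liquidated damages: $591,680

First 87 days: 87 × $5,310 = $461,970
Remaining days: (104 − 87) × $7,630 = $129,710
Accrued per-day damages: $461,970 + $129,710 = $591,680
Cap: 20% of $5,504,000 = $1,100,800
Cap at $1,100,800: $591,680 is within the cap, no reduction.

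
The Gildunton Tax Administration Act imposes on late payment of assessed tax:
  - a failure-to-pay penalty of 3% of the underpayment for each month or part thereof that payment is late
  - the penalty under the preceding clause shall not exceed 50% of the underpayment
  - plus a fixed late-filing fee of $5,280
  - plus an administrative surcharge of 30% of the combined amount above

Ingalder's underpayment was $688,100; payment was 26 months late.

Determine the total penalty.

Accrued rate: 3% × 26 = 78%, capped at 50% → 50%
Failure-to-pay penalty: 50% of $688,100 = $344,050
Penalty before surcharge: $344,050 + $5,280 = $349,330
Administrative surcharge: 30% of $349,330 = $104,799
Total penalty: $349,330 + $104,799 = $454,129

$454,129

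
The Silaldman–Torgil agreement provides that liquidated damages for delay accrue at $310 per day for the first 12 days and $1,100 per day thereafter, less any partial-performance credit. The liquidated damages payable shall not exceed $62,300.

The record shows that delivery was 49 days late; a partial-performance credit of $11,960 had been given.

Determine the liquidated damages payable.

$32,460

First 12 days: 12 × $310 = $3,720
Remaining days: (49 − 12) × $1,100 = $40,700
Accrued per-day damages: $3,720 + $40,700 = $44,420
Less partial-performance credit: $44,420 − $11,960 = $32,460
Cap at $62,300: $32,460 is within the cap, no reduction.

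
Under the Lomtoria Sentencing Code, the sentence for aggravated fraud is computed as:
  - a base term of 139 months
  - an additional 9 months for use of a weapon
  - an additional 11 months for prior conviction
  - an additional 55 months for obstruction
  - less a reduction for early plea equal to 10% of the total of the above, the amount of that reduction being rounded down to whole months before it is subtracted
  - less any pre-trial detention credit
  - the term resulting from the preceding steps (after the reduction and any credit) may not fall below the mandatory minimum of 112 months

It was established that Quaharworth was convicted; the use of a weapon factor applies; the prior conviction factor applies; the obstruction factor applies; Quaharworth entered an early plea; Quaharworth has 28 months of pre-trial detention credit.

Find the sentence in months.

Use of a weapon enhancement: +9 months
Prior conviction enhancement: +11 months
Obstruction enhancement: +55 months
Adjusted term: 139 months + 9 months + 11 months + 55 months = 214 months
Early plea reduction: 10% of 214 months = 21 months (rounded down)
After reduction: 214 − 21 = 193 months
Less pre-trial detention credit: 193 months − 28 months = 165 months
Minimum 112 months: 165 months meets the minimum, no increase.

165 months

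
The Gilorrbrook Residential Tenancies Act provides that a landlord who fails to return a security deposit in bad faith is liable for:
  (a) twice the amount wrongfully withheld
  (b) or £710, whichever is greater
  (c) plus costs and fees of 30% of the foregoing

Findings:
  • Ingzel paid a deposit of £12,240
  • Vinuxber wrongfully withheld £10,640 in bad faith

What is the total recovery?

£27,664

Doubled: 2 × £10,640 = £21,280
Minimum £710: £21,280 meets the minimum, no increase.
Costs and fees: 30% of £21,280 = £6,384
Total recovery: £21,280 + £6,384 = £27,664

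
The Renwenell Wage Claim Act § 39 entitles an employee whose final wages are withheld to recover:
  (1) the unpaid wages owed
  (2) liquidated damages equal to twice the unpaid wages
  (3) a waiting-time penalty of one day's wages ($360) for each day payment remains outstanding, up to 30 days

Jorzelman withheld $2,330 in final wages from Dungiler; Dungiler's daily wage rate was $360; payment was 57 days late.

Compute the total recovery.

Doubled: 2 × $2,330 = $4,660
Penalty days: min(57, 30) = 30
Waiting-time penalty: 30 × $360 = $10,800
Total award: $2,330 + $4,660 + $10,800 = $17,790

$17,790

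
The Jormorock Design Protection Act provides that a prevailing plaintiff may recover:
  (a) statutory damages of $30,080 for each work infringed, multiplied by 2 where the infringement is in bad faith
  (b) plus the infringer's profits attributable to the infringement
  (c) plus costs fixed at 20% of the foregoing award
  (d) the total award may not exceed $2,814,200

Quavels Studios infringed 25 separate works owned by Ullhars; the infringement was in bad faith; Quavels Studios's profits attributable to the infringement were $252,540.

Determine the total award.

Statutory damages: 25 × $30,080 = $752,000
Doubled: 2 × $752,000 = $1,504,000
Combined award: $1,504,000 + $252,540 = $1,756,540
Costs: 20% of $1,756,540 = $351,308
Award plus costs: $1,756,540 + $351,308 = $2,107,848
Cap at $2,814,200: $2,107,848 is within the cap, no reduction.

$2,107,848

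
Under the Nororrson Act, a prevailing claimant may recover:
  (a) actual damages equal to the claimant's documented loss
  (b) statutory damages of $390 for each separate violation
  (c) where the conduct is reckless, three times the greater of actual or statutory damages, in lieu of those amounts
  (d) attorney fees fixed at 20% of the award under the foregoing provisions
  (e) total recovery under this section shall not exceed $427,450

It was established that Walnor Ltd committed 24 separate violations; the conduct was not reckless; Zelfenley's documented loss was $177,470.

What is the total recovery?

Statutory damages: 24 × $390 = $9,360
Conduct not reckless: the in-lieu enhancement does not apply.
Actual plus statutory damages: $177,470 + $9,360 = $186,830
Attorney fees: 20% of $186,830 = $37,366
Total before cap: $186,830 + $37,366 = $224,196
Cap at $427,450: $224,196 is within the cap, no reduction.

Total recovery: $224,196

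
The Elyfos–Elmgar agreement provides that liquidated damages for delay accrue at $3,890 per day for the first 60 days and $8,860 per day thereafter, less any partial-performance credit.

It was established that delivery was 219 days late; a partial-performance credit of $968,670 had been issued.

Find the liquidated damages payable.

First 60 days: 60 × $3,890 = $233,400
Remaining days: (219 − 60) × $8,860 = $1,408,740
Accrued per-day damages: $233,400 + $1,408,740 = $1,642,140
Less partial-performance credit: $1,642,140 − $968,670 = $673,470

Liquidated damages: $673,470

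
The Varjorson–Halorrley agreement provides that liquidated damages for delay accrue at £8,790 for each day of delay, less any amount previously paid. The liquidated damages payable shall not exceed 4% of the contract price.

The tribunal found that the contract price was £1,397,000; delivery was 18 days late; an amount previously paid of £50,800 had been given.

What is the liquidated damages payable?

Per-day damages: 18 × £8,790 = £158,220
Less amount previously paid: £158,220 − £50,800 = £107,420
Cap: 4% of £1,397,000 = £55,880
Cap at £55,880: £107,420 exceeds the cap → £55,880

£55,880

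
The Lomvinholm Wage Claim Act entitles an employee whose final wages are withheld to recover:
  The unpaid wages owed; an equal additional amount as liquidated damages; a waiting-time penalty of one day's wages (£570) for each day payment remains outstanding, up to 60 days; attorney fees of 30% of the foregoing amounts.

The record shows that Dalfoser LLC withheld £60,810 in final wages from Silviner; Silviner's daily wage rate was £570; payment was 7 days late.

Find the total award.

£163,293

Liquidated damages (equal amount): £60,810
Penalty days: min(7, 60) = 7
Waiting-time penalty: 7 × £570 = £3,990
Subtotal: £60,810 + £60,810 + £3,990 = £125,610
Attorney fees: 30% of £125,610 = £37,683
Total award: £125,610 + £37,683 = £163,293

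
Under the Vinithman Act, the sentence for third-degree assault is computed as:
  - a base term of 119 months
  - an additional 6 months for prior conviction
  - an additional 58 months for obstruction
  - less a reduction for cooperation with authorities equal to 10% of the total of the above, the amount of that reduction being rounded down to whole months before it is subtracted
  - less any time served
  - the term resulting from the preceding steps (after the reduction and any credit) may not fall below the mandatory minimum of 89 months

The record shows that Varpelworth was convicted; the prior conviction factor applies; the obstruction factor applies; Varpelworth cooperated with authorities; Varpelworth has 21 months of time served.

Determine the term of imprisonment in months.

144 months

Prior conviction enhancement: +6 months
Obstruction enhancement: +58 months
Adjusted term: 119 months + 6 months + 58 months = 183 months
Cooperation with authorities reduction: 10% of 183 months = 18 months (rounded down)
After reduction: 183 − 18 = 165 months
Less time served: 165 months − 21 months = 144 months
Minimum 89 months: 144 months meets the minimum, no increase.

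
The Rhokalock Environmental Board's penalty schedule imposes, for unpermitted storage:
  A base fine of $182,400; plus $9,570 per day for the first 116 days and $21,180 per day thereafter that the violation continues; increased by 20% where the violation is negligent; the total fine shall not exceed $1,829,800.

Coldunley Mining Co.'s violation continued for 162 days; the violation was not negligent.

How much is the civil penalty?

$1,829,800

First 116 days: 116 × $9,570 = $1,110,120
Remaining days: (162 − 116) × $21,180 = $974,280
Per-day component: $1,110,120 + $974,280 = $2,084,400
Base plus per-day: $182,400 + $2,084,400 = $2,266,800
The violation was not negligent: no 20% increase.
Cap at $1,829,800: $2,266,800 exceeds the cap → $1,829,800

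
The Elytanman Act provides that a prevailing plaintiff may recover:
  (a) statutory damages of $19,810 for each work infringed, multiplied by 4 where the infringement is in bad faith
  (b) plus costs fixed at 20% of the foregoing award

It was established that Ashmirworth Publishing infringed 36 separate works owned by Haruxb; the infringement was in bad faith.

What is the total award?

Statutory damages: 36 × $19,810 = $713,160
Multiplied by 4: 4 × $713,160 = $2,852,640
Costs: 20% of $2,852,640 = $570,528
Award plus costs: $2,852,640 + $570,528 = $3,423,168

$3,423,168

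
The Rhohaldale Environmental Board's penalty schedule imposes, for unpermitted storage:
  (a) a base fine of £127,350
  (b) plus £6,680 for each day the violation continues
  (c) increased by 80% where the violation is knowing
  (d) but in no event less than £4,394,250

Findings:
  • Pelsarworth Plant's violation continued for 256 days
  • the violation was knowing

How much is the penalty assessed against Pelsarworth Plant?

Per-day component: 256 × £6,680 = £1,710,080
Base plus per-day: £127,350 + £1,710,080 = £1,837,430
Enhancement: 80% of £1,837,430 = £1,469,944
Enhanced fine: £1,837,430 + £1,469,944 = £3,307,374
Minimum £4,394,250: £3,307,374 is below the minimum → £4,394,250

£4,394,250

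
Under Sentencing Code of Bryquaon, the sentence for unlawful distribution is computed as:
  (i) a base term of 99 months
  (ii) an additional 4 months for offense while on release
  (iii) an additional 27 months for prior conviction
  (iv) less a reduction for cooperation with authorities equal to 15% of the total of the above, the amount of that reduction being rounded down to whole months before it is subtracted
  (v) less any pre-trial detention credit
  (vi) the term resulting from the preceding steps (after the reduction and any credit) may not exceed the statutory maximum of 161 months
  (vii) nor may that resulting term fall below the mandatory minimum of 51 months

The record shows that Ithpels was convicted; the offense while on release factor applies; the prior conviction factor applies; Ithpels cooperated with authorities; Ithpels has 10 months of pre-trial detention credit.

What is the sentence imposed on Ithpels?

Offense while on release enhancement: +4 months
Prior conviction enhancement: +27 months
Adjusted term: 99 months + 4 months + 27 months = 130 months
Cooperation with authorities reduction: 15% of 130 months = 19 months (rounded down)
After reduction: 130 − 19 = 111 months
Less pre-trial detention credit: 111 months − 10 months = 101 months
Cap at 161 months: 101 months is within the cap, no reduction.
Minimum 51 months: 101 months meets the minimum, no increase.

Sentence: 101 months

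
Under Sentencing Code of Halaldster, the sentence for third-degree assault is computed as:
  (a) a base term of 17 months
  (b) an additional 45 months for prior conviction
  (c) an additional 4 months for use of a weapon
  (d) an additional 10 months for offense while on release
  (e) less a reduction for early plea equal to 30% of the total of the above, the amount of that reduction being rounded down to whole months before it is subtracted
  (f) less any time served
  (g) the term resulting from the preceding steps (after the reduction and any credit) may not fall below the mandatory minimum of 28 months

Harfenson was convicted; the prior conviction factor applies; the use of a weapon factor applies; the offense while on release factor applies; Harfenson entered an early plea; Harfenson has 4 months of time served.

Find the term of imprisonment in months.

Prior conviction enhancement: +45 months
Use of a weapon enhancement: +4 months
Offense while on release enhancement: +10 months
Adjusted term: 17 months + 45 months + 4 months + 10 months = 76 months
Early plea reduction: 30% of 76 months = 22 months (rounded down)
After reduction: 76 − 22 = 54 months
Less time served: 54 months − 4 months = 50 months
Minimum 28 months: 50 months meets the minimum, no increase.

50 months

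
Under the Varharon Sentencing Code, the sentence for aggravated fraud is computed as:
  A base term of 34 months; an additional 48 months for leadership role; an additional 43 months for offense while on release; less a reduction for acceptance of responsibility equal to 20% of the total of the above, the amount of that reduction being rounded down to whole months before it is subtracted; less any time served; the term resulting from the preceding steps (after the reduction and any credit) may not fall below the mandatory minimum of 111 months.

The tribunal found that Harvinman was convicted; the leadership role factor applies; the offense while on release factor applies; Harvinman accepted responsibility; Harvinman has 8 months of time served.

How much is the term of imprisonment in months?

Leadership role enhancement: +48 months
Offense while on release enhancement: +43 months
Adjusted term: 34 months + 48 months + 43 months = 125 months
Acceptance of responsibility reduction: 20% of 125 months = 25 months (rounded down)
After reduction: 125 − 25 = 100 months
Less time served: 100 months − 8 months = 92 months
Minimum 111 months: 92 months is below the minimum → 111 months

111 months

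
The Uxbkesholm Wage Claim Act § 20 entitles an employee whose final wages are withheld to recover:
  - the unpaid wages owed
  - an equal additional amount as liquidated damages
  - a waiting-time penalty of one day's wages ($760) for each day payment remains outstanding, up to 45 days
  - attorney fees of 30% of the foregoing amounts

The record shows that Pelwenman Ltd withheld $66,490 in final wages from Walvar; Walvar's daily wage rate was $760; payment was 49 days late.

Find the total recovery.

Liquidated damages (equal amount): $66,490
Penalty days: min(49, 45) = 45
Waiting-time penalty: 45 × $760 = $34,200
Subtotal: $66,490 + $66,490 + $34,200 = $167,180
Attorney fees: 30% of $167,180 = $50,154
Total award: $167,180 + $50,154 = $217,334

$217,334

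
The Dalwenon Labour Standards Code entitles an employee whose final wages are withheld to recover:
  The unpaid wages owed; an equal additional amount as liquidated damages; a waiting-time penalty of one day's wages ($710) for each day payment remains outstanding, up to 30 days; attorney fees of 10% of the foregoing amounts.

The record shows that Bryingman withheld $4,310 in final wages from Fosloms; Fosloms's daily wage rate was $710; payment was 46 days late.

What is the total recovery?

Total award: $32,912

Liquidated damages (equal amount): $4,310
Penalty days: min(46, 30) = 30
Waiting-time penalty: 30 × $710 = $21,300
Subtotal: $4,310 + $4,310 + $21,300 = $29,920
Attorney fees: 10% of $29,920 = $2,992
Total award: $29,920 + $2,992 = $32,912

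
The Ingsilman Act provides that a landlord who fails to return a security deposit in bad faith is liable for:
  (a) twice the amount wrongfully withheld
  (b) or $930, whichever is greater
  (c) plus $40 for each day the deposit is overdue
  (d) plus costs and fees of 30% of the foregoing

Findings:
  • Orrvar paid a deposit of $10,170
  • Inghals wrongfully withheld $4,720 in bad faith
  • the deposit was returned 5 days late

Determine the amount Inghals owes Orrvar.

$12,532

Doubled: 2 × $4,720 = $9,440
Minimum $930: $9,440 meets the minimum, no increase.
Late-return penalty: 5 × $40 = $200
Damages plus late penalty: $9,440 + $200 = $9,640
Costs and fees: 30% of $9,640 = $2,892
Total recovery: $9,640 + $2,892 = $12,532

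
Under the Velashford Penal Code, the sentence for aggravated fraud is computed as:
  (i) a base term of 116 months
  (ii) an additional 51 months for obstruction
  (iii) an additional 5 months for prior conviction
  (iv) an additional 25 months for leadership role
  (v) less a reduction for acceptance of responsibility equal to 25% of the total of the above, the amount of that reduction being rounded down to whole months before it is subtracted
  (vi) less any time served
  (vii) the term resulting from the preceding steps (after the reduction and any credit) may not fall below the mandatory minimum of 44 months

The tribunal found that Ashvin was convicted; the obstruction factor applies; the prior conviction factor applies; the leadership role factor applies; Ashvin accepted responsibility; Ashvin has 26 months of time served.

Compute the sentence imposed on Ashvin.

Obstruction enhancement: +51 months
Prior conviction enhancement: +5 months
Leadership role enhancement: +25 months
Adjusted term: 116 months + 51 months + 5 months + 25 months = 197 months
Acceptance of responsibility reduction: 25% of 197 months = 49 months (rounded down)
After reduction: 197 − 49 = 148 months
Less time served: 148 months − 26 months = 122 months
Minimum 44 months: 122 months meets the minimum, no increase.

122 months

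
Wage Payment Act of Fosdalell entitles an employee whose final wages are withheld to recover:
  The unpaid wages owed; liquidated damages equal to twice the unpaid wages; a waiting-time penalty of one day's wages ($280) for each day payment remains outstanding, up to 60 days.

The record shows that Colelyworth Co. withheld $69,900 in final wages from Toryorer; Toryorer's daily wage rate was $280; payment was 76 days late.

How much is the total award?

Doubled: 2 × $69,900 = $139,800
Penalty days: min(76, 60) = 60
Waiting-time penalty: 60 × $280 = $16,800
Total award: $69,900 + $139,800 + $16,800 = $226,500

$226,500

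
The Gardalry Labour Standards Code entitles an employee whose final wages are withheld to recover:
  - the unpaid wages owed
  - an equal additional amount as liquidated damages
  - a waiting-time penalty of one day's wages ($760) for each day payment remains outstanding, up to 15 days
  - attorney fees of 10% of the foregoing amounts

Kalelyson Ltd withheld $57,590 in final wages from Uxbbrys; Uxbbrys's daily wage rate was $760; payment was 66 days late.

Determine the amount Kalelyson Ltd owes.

Liquidated damages (equal amount): $57,590
Penalty days: min(66, 15) = 15
Waiting-time penalty: 15 × $760 = $11,400
Subtotal: $57,590 + $57,590 + $11,400 = $126,580
Attorney fees: 10% of $126,580 = $12,658
Total award: $126,580 + $12,658 = $139,238

$139,238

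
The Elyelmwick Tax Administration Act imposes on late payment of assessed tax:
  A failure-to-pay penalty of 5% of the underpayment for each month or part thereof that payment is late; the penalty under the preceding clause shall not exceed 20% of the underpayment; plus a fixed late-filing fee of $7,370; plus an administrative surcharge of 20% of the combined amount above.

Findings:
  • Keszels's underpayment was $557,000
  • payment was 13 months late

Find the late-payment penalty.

Accrued rate: 5% × 13 = 65%, capped at 20% → 20%
Failure-to-pay penalty: 20% of $557,000 = $111,400
Penalty before surcharge: $111,400 + $7,370 = $118,770
Administrative surcharge: 20% of $118,770 = $23,754
Total penalty: $118,770 + $23,754 = $142,524

$142,524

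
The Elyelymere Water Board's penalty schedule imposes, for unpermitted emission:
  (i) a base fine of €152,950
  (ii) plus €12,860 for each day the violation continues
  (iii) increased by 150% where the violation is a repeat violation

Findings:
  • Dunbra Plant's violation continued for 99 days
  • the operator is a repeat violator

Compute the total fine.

€3,565,225

Per-day component: 99 × €12,860 = €1,273,140
Base plus per-day: €152,950 + €1,273,140 = €1,426,090
Enhancement: 150% of €1,426,090 = €2,139,135
Enhanced fine: €1,426,090 + €2,139,135 = €3,565,225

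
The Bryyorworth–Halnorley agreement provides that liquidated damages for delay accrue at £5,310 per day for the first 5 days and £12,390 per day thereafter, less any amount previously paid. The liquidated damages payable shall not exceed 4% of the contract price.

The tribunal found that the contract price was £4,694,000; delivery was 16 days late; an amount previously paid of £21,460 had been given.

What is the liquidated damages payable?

First 5 days: 5 × £5,310 = £26,550
Remaining days: (16 − 5) × £12,390 = £136,290
Accrued per-day damages: £26,550 + £136,290 = £162,840
Less amount previously paid: £162,840 − £21,460 = £141,380
Cap: 4% of £4,694,000 = £187,760
Cap at £187,760: £141,380 is within the cap, no reduction.

Liquidated damages: £141,380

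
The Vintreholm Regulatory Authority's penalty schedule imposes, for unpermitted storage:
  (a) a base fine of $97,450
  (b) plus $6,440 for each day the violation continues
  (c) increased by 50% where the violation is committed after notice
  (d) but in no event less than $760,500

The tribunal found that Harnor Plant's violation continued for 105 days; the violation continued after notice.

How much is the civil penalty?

$1,160,475

Per-day component: 105 × $6,440 = $676,200
Base plus per-day: $97,450 + $676,200 = $773,650
Enhancement: 50% of $773,650 = $386,825
Enhanced fine: $773,650 + $386,825 = $1,160,475
Minimum $760,500: $1,160,475 meets the minimum, no increase.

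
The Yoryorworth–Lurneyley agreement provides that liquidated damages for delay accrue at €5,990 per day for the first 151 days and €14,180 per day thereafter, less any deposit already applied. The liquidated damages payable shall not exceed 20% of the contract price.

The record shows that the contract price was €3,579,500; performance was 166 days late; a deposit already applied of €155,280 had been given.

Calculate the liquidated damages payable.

€715,900

First 151 days: 151 × €5,990 = €904,490
Remaining days: (166 − 151) × €14,180 = €212,700
Accrued per-day damages: €904,490 + €212,700 = €1,117,190
Less deposit already applied: €1,117,190 − €155,280 = €961,910
Cap: 20% of €3,579,500 = €715,900
Cap at €715,900: €961,910 exceeds the cap → €715,900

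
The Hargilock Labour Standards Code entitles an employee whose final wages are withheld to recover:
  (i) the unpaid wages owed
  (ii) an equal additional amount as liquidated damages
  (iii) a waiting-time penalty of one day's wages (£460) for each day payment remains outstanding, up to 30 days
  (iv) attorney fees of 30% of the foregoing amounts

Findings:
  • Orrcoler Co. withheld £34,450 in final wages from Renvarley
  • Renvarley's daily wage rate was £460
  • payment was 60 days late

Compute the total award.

Liquidated damages (equal amount): £34,450
Penalty days: min(60, 30) = 30
Waiting-time penalty: 30 × £460 = £13,800
Subtotal: £34,450 + £34,450 + £13,800 = £82,700
Attorney fees: 30% of £82,700 = £24,810
Total award: £82,700 + £24,810 = £107,510

£107,510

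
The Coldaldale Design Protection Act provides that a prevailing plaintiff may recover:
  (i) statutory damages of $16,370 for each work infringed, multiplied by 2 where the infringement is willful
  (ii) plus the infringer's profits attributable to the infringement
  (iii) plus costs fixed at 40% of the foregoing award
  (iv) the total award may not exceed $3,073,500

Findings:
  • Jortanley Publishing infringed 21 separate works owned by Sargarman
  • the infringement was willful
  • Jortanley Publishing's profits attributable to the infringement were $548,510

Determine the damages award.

Statutory damages: 21 × $16,370 = $343,770
Doubled: 2 × $343,770 = $687,540
Combined award: $687,540 + $548,510 = $1,236,050
Costs: 40% of $1,236,050 = $494,420
Award plus costs: $1,236,050 + $494,420 = $1,730,470
Cap at $3,073,500: $1,730,470 is within the cap, no reduction.

$1,730,470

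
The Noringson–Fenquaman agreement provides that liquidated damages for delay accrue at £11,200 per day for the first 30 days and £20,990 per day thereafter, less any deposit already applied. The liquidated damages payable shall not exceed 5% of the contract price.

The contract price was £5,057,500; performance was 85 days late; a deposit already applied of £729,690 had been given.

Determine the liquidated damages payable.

First 30 days: 30 × £11,200 = £336,000
Remaining days: (85 − 30) × £20,990 = £1,154,450
Accrued per-day damages: £336,000 + £1,154,450 = £1,490,450
Less deposit already applied: £1,490,450 − £729,690 = £760,760
Cap: 5% of £5,057,500 = £252,875
Cap at £252,875: £760,760 exceeds the cap → £252,875

£252,875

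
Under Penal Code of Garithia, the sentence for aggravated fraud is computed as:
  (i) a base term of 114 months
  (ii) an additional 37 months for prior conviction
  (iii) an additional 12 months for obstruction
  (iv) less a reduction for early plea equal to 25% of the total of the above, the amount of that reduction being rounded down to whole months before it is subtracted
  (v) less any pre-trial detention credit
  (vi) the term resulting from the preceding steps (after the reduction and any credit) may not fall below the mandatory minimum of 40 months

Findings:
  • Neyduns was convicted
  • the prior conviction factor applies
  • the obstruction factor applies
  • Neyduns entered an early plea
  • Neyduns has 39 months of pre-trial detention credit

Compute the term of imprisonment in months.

84 months

Prior conviction enhancement: +37 months
Obstruction enhancement: +12 months
Adjusted term: 114 months + 37 months + 12 months = 163 months
Early plea reduction: 25% of 163 months = 40 months (rounded down)
After reduction: 163 − 40 = 123 months
Less pre-trial detention credit: 123 months − 39 months = 84 months
Minimum 40 months: 84 months meets the minimum, no increase.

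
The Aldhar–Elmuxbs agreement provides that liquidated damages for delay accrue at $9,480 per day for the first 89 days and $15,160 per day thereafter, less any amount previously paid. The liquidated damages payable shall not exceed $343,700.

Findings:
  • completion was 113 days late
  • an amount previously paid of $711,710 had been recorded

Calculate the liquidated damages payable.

First 89 days: 89 × $9,480 = $843,720
Remaining days: (113 − 89) × $15,160 = $363,840
Accrued per-day damages: $843,720 + $363,840 = $1,207,560
Less amount previously paid: $1,207,560 − $711,710 = $495,850
Cap at $343,700: $495,850 exceeds the cap → $343,700

Liquidated damages: $343,700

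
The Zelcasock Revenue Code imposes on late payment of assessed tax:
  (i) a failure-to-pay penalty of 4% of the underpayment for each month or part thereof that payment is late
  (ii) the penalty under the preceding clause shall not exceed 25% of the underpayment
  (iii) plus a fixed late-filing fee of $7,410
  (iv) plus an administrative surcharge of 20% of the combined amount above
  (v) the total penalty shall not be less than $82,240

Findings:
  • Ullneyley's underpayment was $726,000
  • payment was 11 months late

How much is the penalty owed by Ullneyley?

$226,692

Accrued rate: 4% × 11 = 44%, capped at 25% → 25%
Failure-to-pay penalty: 25% of $726,000 = $181,500
Penalty before surcharge: $181,500 + $7,410 = $188,910
Administrative surcharge: 20% of $188,910 = $37,782
Total penalty: $188,910 + $37,782 = $226,692
Minimum $82,240: $226,692 meets the minimum, no increase.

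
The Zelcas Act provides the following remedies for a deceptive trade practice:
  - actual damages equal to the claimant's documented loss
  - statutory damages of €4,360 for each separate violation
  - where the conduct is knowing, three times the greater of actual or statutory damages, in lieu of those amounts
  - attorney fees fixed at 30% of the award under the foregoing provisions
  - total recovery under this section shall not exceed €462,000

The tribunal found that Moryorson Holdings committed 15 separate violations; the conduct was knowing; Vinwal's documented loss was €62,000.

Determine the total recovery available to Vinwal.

Statutory damages: 15 × €4,360 = €65,400
Greater of actual damages (€62,000) or statutory damages (€65,400): €65,400
Trebled: 3 × €65,400 = €196,200
Attorney fees: 30% of €196,200 = €58,860
Total before cap: €196,200 + €58,860 = €255,060
Cap at €462,000: €255,060 is within the cap, no reduction.

€255,060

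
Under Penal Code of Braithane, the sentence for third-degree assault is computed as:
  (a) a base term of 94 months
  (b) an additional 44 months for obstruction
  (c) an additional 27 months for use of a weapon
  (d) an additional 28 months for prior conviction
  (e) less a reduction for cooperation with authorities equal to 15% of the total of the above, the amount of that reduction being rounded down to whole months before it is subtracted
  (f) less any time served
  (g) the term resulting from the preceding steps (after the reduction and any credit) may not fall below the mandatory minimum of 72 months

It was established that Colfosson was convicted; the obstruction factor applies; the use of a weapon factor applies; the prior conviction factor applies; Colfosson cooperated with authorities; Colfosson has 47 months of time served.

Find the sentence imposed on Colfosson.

Obstruction enhancement: +44 months
Use of a weapon enhancement: +27 months
Prior conviction enhancement: +28 months
Adjusted term: 94 months + 44 months + 27 months + 28 months = 193 months
Cooperation with authorities reduction: 15% of 193 months = 28 months (rounded down)
After reduction: 193 − 28 = 165 months
Less time served: 165 months − 47 months = 118 months
Minimum 72 months: 118 months meets the minimum, no increase.

118 months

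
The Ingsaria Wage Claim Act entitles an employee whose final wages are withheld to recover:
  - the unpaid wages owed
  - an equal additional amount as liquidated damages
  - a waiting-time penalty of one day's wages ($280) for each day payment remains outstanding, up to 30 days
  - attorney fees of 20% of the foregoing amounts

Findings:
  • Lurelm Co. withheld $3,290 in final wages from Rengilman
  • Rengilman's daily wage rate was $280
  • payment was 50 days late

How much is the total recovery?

$17,976

Liquidated damages (equal amount): $3,290
Penalty days: min(50, 30) = 30
Waiting-time penalty: 30 × $280 = $8,400
Subtotal: $3,290 + $3,290 + $8,400 = $14,980
Attorney fees: 20% of $14,980 = $2,996
Total award: $14,980 + $2,996 = $17,976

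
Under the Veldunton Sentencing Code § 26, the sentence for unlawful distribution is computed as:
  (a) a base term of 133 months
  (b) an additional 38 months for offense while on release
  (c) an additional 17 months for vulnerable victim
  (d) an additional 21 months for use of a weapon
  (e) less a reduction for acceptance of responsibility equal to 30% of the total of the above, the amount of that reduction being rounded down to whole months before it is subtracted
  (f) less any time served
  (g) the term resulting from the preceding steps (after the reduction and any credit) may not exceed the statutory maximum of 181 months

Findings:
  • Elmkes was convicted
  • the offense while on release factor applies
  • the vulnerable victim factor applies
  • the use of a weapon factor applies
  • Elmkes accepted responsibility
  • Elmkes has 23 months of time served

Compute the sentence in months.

Offense while on release enhancement: +38 months
Vulnerable victim enhancement: +17 months
Use of a weapon enhancement: +21 months
Adjusted term: 133 months + 38 months + 17 months + 21 months = 209 months
Acceptance of responsibility reduction: 30% of 209 months = 62 months (rounded down)
After reduction: 209 − 62 = 147 months
Less time served: 147 months − 23 months = 124 months
Cap at 181 months: 124 months is within the cap, no reduction.

124 months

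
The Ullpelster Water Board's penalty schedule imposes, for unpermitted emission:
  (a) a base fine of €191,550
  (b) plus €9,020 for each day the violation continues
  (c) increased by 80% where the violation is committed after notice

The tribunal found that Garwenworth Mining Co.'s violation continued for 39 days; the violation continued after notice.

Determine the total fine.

Per-day component: 39 × €9,020 = €351,780
Base plus per-day: €191,550 + €351,780 = €543,330
Enhancement: 80% of €543,330 = €434,664
Enhanced fine: €543,330 + €434,664 = €977,994

€977,994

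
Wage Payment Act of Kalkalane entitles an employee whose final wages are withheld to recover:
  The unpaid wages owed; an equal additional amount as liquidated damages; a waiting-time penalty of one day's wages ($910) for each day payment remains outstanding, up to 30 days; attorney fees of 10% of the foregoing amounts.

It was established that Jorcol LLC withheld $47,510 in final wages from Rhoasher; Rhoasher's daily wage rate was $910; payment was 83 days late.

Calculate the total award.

Liquidated damages (equal amount): $47,510
Penalty days: min(83, 30) = 30
Waiting-time penalty: 30 × $910 = $27,300
Subtotal: $47,510 + $47,510 + $27,300 = $122,320
Attorney fees: 10% of $122,320 = $12,232
Total award: $122,320 + $12,232 = $134,552

$134,552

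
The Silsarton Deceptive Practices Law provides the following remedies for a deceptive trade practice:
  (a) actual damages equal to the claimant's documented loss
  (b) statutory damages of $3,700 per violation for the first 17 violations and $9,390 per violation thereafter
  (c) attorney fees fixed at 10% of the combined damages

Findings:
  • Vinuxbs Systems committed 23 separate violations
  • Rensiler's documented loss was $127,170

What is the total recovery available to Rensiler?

First 17 violations: 17 × $3,700 = $62,900
Remaining violations: (23 − 17) × $9,390 = $56,340
Statutory damages: $62,900 + $56,340 = $119,240
Combined damages: $127,170 + $119,240 = $246,410
Attorney fees: 10% of $246,410 = $24,641
Total recovery: $246,410 + $24,641 = $271,051

$271,051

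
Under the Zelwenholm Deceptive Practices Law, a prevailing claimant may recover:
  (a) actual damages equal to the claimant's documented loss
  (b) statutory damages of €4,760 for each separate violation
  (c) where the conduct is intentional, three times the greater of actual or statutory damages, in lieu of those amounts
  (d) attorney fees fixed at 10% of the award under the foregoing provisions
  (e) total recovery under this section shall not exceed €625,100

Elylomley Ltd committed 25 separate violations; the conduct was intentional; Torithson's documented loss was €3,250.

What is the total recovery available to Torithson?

€392,700

Statutory damages: 25 × €4,760 = €119,000
Greater of actual damages (€3,250) or statutory damages (€119,000): €119,000
Trebled: 3 × €119,000 = €357,000
Attorney fees: 10% of €357,000 = €35,700
Total before cap: €357,000 + €35,700 = €392,700
Cap at €625,100: €392,700 is within the cap, no reduction.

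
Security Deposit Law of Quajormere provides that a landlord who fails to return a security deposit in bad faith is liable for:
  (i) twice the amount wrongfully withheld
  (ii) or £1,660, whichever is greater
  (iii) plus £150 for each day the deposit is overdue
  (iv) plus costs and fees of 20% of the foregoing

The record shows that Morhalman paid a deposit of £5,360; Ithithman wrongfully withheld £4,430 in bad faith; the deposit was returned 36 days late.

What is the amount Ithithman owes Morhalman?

Recovery: £17,112

Doubled: 2 × £4,430 = £8,860
Minimum £1,660: £8,860 meets the minimum, no increase.
Late-return penalty: 36 × £150 = £5,400
Damages plus late penalty: £8,860 + £5,400 = £14,260
Costs and fees: 20% of £14,260 = £2,852
Total recovery: £14,260 + £2,852 = £17,112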